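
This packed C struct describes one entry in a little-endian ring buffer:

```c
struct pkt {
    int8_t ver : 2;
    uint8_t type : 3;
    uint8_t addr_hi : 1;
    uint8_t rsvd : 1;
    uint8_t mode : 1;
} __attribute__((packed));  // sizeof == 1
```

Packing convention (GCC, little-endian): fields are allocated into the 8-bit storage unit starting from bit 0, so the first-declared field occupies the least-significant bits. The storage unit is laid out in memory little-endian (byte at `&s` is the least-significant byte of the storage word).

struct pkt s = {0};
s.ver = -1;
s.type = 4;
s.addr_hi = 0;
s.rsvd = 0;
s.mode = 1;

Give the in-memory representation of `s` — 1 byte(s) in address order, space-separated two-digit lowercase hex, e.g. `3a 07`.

93

ver (2b) val=-1 bits=0x3 at bit 0: 0x03
type (3b) val=4 bits=0x4 at bit 2: 0x13
addr_hi (1b) val=0 bits=0x0 at bit 5: 0x13
rsvd (1b) val=0 bits=0x0 at bit 6: 0x13
mode (1b) val=1 bits=0x1 at bit 7: 0x93
word = 0x93 → little-endian bytes:
  [0]=0x93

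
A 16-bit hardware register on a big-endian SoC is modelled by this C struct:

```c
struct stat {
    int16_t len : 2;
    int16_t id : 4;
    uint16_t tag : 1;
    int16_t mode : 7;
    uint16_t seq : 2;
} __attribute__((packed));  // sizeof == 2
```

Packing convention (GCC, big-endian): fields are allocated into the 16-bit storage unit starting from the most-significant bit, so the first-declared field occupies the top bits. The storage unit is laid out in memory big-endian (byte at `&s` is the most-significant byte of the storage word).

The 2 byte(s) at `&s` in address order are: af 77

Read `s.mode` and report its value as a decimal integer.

[0]=0xaf [1]=0x77 (big-endian) → word 0xaf77
len:2 @ bit 14 → (0xaf77>>14)&0x3 = 0x2
id:4 @ bit 10 → (0xaf77>>10)&0xf = 0xb
tag:1 @ bit 9 → (0xaf77>>9)&0x1 = 0x1
mode:7 @ bit 2 → (0xaf77>>2)&0x7f = 0x5d  ←
seq:2 @ bit 0 → (0xaf77>>0)&0x3 = 0x3
mode signed 7b, MSB=1: 93 - 128 = -35

-35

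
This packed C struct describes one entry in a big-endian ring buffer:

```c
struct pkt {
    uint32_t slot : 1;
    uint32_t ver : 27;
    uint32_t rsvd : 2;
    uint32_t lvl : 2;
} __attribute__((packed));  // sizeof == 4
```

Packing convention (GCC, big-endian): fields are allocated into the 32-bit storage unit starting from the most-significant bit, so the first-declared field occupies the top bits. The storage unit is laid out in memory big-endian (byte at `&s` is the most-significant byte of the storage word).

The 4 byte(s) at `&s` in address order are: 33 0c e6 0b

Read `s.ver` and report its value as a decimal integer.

53530208

[0]=0x33 [1]=0x0c [2]=0xe6 [3]=0x0b (big-endian) → word 0x330ce60b
slot:1 @ bit 31 → (0x330ce60b>>31)&0x1 = 0x0
ver:27 @ bit 4 → (0x330ce60b>>4)&0x7ffffff = 0x330ce60  ←
rsvd:2 @ bit 2 → (0x330ce60b>>2)&0x3 = 0x2
lvl:2 @ bit 0 → (0x330ce60b>>0)&0x3 = 0x3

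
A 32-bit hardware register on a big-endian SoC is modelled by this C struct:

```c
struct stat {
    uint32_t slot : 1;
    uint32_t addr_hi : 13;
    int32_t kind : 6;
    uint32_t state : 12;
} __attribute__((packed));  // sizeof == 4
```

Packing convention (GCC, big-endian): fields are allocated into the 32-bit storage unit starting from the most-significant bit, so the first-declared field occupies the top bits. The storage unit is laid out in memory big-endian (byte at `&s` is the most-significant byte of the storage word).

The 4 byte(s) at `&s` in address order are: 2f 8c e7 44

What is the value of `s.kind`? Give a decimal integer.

14

[0]=0x2f [1]=0x8c [2]=0xe7 [3]=0x44 (big-endian) → word 0x2f8ce744
slot [31+:1] = (word>>31) & 0x1 = 0
addr_hi [18+:13] = (word>>18) & 0x1fff = 3043
kind [12+:6] = (word>>12) & 0x3f = 14  ←
state [0+:12] = (word>>0) & 0xfff = 1860
kind signed 6b, MSB=0: value = 14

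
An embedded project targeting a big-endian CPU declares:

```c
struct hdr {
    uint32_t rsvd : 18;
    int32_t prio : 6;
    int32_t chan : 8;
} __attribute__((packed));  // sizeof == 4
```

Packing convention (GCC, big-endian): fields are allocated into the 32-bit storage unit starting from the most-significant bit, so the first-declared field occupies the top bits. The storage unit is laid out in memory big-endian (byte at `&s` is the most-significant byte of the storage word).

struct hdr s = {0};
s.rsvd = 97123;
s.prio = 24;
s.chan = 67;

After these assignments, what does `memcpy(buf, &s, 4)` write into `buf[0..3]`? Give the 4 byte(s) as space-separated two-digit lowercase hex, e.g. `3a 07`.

rsvd (18b) val=97123 bits=0x17b63 at bit 14: 0x5ed8c000
prio (6b) val=24 bits=0x18 at bit 8: 0x5ed8d800
chan (8b) val=67 bits=0x43 at bit 0: 0x5ed8d843
word = 0x5ed8d843 → big-endian bytes:
  [0]=0x5e  [1]=0xd8  [2]=0xd8  [3]=0x43

5e d8 d8 43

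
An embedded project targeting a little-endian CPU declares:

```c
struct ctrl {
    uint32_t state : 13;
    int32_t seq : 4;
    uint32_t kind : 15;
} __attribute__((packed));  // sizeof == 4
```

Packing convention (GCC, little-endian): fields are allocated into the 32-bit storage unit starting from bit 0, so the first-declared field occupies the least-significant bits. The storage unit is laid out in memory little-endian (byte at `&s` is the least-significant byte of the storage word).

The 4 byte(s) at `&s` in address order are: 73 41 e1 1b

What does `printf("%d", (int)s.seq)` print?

[0]=0x73 [1]=0x41 [2]=0xe1 [3]=0x1b (little-endian) → word 0x1be14173
state [0+:13] = (word>>0) & 0x1fff = 371
seq [13+:4] = (word>>13) & 0xf = 10  ←
kind [17+:15] = (word>>17) & 0x7fff = 3568
seq signed 4b, MSB=1: 10 - 16 = -6

-6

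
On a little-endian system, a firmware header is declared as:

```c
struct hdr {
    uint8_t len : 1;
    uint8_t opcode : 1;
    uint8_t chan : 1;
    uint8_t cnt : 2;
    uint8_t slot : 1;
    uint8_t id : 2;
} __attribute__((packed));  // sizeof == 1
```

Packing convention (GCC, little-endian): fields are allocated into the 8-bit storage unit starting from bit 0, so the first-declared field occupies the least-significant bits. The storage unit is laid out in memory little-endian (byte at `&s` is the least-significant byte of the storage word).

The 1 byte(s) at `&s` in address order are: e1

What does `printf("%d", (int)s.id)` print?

3

[0]=0xe1 (little-endian) → word 0xe1
len [0+:1] = (word>>0) & 0x1 = 1
opcode [1+:1] = (word>>1) & 0x1 = 0
chan [2+:1] = (word>>2) & 0x1 = 0
cnt [3+:2] = (word>>3) & 0x3 = 0
slot [5+:1] = (word>>5) & 0x1 = 1
id [6+:2] = (word>>6) & 0x3 = 3  ←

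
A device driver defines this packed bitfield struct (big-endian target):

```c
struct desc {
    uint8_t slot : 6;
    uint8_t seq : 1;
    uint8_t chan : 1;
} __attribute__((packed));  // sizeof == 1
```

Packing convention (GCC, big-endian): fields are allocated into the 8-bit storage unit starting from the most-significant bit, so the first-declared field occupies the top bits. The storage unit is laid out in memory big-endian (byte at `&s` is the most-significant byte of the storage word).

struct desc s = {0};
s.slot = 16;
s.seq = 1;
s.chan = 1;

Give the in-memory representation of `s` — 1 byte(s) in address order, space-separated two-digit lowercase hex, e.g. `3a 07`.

slot:6 = 16 → 0x10 << 2 → word 0x40
seq:1 = 1 → 0x1 << 1 → word 0x42
chan:1 = 1 → 0x1 << 0 → word 0x43
word = 0x43 → big-endian bytes:
  [0]=0x43

43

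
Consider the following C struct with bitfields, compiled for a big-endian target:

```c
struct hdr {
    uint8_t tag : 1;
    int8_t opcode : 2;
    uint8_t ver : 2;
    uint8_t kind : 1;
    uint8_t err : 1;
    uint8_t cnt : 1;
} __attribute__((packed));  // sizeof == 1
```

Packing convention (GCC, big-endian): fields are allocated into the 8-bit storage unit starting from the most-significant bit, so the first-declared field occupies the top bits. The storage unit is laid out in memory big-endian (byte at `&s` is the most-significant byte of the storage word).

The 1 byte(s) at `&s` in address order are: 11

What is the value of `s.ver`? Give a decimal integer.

2

[0]=0x11 (big-endian) → word 0x11
tag [7+:1] = (word>>7) & 0x1 = 0
opcode [5+:2] = (word>>5) & 0x3 = 0
ver [3+:2] = (word>>3) & 0x3 = 2  ←
kind [2+:1] = (word>>2) & 0x1 = 0
err [1+:1] = (word>>1) & 0x1 = 0
cnt [0+:1] = (word>>0) & 0x1 = 1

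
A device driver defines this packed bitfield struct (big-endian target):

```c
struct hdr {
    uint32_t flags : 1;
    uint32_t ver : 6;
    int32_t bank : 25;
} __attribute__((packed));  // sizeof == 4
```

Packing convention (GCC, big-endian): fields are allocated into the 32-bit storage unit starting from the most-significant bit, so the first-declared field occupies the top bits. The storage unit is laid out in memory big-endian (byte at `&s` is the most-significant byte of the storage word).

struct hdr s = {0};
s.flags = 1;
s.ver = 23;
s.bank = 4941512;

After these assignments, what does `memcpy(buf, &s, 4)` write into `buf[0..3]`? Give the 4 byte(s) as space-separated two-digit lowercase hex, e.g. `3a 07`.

ae 4b 66 c8

[31+:1] flags=1 & 0x1 = 0x1; word=0x80000000
[25+:6] ver=23 & 0x3f = 0x17; word=0xae000000
[0+:25] bank=4941512 & 0x1ffffff = 0x4b66c8; word=0xae4b66c8
word = 0xae4b66c8 → big-endian bytes:
  [0]=0xae  [1]=0x4b  [2]=0x66  [3]=0xc8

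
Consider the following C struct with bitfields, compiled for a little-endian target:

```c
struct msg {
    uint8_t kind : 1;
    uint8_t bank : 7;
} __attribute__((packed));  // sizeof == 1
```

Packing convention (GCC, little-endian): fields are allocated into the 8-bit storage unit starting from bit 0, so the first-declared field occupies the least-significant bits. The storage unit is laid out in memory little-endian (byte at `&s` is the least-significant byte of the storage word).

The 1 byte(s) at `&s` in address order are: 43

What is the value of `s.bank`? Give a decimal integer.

[0]=0x43 (little-endian) → word 0x43
kind [0+:1] = (word>>0) & 0x1 = 1
bank [1+:7] = (word>>1) & 0x7f = 33  ←

33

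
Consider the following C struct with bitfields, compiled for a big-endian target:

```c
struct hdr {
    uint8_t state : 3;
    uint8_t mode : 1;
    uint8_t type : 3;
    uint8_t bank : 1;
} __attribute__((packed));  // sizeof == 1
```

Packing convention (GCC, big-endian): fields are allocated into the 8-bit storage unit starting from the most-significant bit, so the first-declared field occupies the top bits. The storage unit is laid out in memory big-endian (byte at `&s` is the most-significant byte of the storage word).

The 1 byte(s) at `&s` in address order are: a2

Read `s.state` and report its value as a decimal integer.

5

[0]=0xa2 (big-endian) → word 0xa2
state:3 @ bit 5 → (0xa2>>5)&0x7 = 0x5  ←
mode:1 @ bit 4 → (0xa2>>4)&0x1 = 0x0
type:3 @ bit 1 → (0xa2>>1)&0x7 = 0x1
bank:1 @ bit 0 → (0xa2>>0)&0x1 = 0x0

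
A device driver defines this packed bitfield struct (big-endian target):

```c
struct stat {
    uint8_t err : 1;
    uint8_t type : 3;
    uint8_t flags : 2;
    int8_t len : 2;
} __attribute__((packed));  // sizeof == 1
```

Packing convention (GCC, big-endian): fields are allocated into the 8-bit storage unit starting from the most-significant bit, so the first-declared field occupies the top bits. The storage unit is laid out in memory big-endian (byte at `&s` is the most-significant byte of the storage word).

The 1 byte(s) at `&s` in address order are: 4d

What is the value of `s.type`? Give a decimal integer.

[0]=0x4d (big-endian) → word 0x4d
err:1 @ bit 7 → (0x4d>>7)&0x1 = 0x0
type:3 @ bit 4 → (0x4d>>4)&0x7 = 0x4  ←
flags:2 @ bit 2 → (0x4d>>2)&0x3 = 0x3
len:2 @ bit 0 → (0x4d>>0)&0x3 = 0x1

4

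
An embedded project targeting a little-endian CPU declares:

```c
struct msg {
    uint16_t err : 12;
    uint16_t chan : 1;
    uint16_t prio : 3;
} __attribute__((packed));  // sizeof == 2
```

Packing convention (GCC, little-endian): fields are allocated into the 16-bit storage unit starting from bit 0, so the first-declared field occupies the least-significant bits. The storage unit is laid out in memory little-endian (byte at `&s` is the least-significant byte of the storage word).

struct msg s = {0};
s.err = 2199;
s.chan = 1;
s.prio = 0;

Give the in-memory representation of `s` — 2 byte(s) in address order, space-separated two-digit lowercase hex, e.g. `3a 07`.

97 18

[0+:12] err=2199 & 0xfff = 0x897; word=0x0897
[12+:1] chan=1 & 0x1 = 0x1; word=0x1897
[13+:3] prio=0 & 0x7 = 0x0; word=0x1897
word = 0x1897 → little-endian bytes:
  [0]=0x97  [1]=0x18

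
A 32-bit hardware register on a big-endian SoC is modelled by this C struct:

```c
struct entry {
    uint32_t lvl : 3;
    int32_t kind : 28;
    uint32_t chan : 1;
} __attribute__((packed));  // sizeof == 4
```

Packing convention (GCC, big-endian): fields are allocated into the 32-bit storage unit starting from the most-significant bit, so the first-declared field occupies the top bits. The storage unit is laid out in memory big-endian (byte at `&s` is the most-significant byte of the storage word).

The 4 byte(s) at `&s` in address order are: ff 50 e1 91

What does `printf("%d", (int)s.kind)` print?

[0]=0xff [1]=0x50 [2]=0xe1 [3]=0x91 (big-endian) → word 0xff50e191
lvl:3 @ bit 29 → (0xff50e191>>29)&0x7 = 0x7
kind:28 @ bit 1 → (0xff50e191>>1)&0xfffffff = 0xfa870c8  ←
chan:1 @ bit 0 → (0xff50e191>>0)&0x1 = 0x1
kind signed 28b, MSB=1: 262697160 - 268435456 = -5738296

-5738296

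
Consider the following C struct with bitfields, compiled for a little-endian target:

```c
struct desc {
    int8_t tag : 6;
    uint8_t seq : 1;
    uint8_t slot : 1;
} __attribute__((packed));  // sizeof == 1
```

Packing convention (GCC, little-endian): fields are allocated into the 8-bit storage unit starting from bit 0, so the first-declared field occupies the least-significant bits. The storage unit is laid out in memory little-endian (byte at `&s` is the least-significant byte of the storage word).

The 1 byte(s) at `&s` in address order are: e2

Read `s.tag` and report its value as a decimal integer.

[0]=0xe2 (little-endian) → word 0xe2
tag [0+:6] = (word>>0) & 0x3f = 34  ←
seq [6+:1] = (word>>6) & 0x1 = 1
slot [7+:1] = (word>>7) & 0x1 = 1
tag signed 6b, MSB=1: 34 - 64 = -30

-30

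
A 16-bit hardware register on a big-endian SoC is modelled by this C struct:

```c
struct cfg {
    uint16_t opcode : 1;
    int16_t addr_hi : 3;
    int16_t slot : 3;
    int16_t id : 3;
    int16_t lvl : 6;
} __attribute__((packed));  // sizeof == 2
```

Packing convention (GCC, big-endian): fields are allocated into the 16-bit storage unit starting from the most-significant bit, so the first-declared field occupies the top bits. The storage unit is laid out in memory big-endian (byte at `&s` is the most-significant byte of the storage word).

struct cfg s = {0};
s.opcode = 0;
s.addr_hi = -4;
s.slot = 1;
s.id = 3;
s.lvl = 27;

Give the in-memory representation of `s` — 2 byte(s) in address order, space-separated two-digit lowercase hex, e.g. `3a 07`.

opcode:1 = 0 → 0x0 << 15 → word 0x0000
addr_hi:3 = -4 → 0x4 << 12 → word 0x4000
slot:3 = 1 → 0x1 << 9 → word 0x4200
id:3 = 3 → 0x3 << 6 → word 0x42c0
lvl:6 = 27 → 0x1b << 0 → word 0x42db
word = 0x42db → big-endian bytes:
  [0]=0x42  [1]=0xdb

42 db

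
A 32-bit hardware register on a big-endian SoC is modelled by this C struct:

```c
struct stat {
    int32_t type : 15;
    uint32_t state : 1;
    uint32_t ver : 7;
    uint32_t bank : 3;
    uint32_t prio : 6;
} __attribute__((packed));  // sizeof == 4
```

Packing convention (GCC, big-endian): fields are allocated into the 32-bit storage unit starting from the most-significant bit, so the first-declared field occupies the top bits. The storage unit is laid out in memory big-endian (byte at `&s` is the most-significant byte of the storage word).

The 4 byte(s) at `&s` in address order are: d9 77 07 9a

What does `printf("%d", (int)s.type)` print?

[0]=0xd9 [1]=0x77 [2]=0x07 [3]=0x9a (big-endian) → word 0xd977079a
type [17+:15] = (word>>17) & 0x7fff = 27835  ←
state [16+:1] = (word>>16) & 0x1 = 1
ver [9+:7] = (word>>9) & 0x7f = 3
bank [6+:3] = (word>>6) & 0x7 = 6
prio [0+:6] = (word>>0) & 0x3f = 26
type signed 15b, MSB=1: 27835 - 32768 = -4933

-4933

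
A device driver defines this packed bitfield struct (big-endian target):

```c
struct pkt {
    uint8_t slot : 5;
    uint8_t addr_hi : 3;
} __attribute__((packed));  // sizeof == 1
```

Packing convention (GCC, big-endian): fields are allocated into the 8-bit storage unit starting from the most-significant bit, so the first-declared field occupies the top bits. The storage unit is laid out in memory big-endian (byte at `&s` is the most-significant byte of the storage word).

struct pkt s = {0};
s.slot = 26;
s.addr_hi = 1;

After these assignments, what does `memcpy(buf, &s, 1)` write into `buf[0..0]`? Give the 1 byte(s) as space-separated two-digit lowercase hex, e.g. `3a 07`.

slot:5 = 26 → 0x1a << 3 → word 0xd0
addr_hi:3 = 1 → 0x1 << 0 → word 0xd1
word = 0xd1 → big-endian bytes:
  [0]=0xd1

d1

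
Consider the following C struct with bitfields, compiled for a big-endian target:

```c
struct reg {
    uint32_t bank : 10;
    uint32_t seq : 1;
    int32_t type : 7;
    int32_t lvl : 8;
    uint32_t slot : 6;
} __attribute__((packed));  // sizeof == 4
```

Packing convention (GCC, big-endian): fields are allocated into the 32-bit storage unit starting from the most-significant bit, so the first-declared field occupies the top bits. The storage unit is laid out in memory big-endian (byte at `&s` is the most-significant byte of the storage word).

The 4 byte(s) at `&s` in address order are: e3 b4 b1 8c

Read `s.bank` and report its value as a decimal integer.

[0]=0xe3 [1]=0xb4 [2]=0xb1 [3]=0x8c (big-endian) → word 0xe3b4b18c
bank [22+:10] = (word>>22) & 0x3ff = 910  ←
seq [21+:1] = (word>>21) & 0x1 = 1
type [14+:7] = (word>>14) & 0x7f = 82
lvl [6+:8] = (word>>6) & 0xff = 198
slot [0+:6] = (word>>0) & 0x3f = 12

910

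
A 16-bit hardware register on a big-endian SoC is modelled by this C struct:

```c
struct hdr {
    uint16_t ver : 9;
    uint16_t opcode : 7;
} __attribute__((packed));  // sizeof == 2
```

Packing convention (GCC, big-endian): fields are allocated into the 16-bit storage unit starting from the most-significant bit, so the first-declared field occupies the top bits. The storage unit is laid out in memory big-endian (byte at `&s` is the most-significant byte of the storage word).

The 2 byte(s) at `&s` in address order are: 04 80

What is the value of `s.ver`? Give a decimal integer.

9

[0]=0x04 [1]=0x80 (big-endian) → word 0x0480
ver [7+:9] = (word>>7) & 0x1ff = 9  ←
opcode [0+:7] = (word>>0) & 0x7f = 0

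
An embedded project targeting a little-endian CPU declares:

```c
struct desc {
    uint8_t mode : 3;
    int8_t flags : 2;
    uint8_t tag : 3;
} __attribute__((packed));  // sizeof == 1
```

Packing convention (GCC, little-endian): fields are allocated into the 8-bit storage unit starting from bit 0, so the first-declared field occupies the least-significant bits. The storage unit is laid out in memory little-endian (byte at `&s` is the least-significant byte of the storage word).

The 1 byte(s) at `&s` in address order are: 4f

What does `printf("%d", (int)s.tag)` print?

[0]=0x4f (little-endian) → word 0x4f
mode [0+:3] = (word>>0) & 0x7 = 7
flags [3+:2] = (word>>3) & 0x3 = 1
tag [5+:3] = (word>>5) & 0x7 = 2  ←

2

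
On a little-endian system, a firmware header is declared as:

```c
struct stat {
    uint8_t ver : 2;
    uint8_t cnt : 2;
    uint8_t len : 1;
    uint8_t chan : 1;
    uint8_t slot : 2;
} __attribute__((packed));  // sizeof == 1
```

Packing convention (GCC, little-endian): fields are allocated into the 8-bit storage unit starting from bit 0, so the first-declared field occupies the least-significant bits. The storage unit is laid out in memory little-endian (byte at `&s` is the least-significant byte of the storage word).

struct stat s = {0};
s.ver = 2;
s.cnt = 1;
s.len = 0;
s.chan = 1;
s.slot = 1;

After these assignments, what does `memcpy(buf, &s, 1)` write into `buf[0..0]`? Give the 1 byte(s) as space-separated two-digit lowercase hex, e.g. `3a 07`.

66

[0+:2] ver=2 & 0x3 = 0x2; word=0x02
[2+:2] cnt=1 & 0x3 = 0x1; word=0x06
[4+:1] len=0 & 0x1 = 0x0; word=0x06
[5+:1] chan=1 & 0x1 = 0x1; word=0x26
[6+:2] slot=1 & 0x3 = 0x1; word=0x66
word = 0x66 → little-endian bytes:
  [0]=0x66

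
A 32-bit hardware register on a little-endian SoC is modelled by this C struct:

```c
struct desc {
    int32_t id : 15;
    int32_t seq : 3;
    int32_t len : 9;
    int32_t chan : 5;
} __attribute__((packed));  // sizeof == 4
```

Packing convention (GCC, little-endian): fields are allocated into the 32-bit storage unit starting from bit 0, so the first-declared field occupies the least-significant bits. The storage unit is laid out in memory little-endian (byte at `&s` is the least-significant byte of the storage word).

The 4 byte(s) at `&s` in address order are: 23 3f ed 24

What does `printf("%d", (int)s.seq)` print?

[0]=0x23 [1]=0x3f [2]=0xed [3]=0x24 (little-endian) → word 0x24ed3f23
id [0+:15] = (word>>0) & 0x7fff = 16163
seq [15+:3] = (word>>15) & 0x7 = 2  ←
len [18+:9] = (word>>18) & 0x1ff = 315
chan [27+:5] = (word>>27) & 0x1f = 4
seq signed 3b, MSB=0: value = 2

2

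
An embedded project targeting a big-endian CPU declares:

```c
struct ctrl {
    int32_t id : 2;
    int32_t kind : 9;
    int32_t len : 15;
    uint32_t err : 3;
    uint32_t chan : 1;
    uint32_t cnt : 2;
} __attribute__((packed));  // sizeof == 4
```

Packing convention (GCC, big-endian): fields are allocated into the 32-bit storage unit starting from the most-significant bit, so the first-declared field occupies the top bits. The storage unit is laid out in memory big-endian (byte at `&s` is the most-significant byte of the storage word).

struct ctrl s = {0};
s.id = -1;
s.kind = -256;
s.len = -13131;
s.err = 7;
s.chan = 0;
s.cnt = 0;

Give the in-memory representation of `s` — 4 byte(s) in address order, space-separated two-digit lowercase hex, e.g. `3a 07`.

e0 13 2d 78

id:2 = -1 → 0x3 << 30 → word 0xc0000000
kind:9 = -256 → 0x100 << 21 → word 0xe0000000
len:15 = -13131 → 0x4cb5 << 6 → word 0xe0132d40
err:3 = 7 → 0x7 << 3 → word 0xe0132d78
chan:1 = 0 → 0x0 << 2 → word 0xe0132d78
cnt:2 = 0 → 0x0 << 0 → word 0xe0132d78
word = 0xe0132d78 → big-endian bytes:
  [0]=0xe0  [1]=0x13  [2]=0x2d  [3]=0x78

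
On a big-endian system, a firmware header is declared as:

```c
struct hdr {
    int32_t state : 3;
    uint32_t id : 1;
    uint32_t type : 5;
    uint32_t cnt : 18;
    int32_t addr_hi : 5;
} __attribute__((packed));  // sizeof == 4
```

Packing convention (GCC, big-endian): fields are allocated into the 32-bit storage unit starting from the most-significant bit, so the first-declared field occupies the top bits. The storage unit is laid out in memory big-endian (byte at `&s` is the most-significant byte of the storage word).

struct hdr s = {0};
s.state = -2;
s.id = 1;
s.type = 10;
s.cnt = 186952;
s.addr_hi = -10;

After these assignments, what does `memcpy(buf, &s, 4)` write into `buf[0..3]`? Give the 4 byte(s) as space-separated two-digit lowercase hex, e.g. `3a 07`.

[29+:3] state=-2 & 0x7 = 0x6; word=0xc0000000
[28+:1] id=1 & 0x1 = 0x1; word=0xd0000000
[23+:5] type=10 & 0x1f = 0xa; word=0xd5000000
[5+:18] cnt=186952 & 0x3ffff = 0x2da48; word=0xd55b4900
[0+:5] addr_hi=-10 & 0x1f = 0x16; word=0xd55b4916
word = 0xd55b4916 → big-endian bytes:
  [0]=0xd5  [1]=0x5b  [2]=0x49  [3]=0x16

d5 5b 49 16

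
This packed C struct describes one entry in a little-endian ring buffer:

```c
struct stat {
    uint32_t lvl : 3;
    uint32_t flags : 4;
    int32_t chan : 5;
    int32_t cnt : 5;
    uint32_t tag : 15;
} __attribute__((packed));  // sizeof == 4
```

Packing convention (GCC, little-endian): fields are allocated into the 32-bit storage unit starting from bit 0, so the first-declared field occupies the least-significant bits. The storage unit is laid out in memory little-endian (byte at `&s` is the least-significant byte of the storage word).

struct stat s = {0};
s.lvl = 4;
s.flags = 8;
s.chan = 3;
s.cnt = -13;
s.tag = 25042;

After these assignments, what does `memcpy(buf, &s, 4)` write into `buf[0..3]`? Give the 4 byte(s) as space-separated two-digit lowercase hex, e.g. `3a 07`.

lvl (3b) val=4 bits=0x4 at bit 0: 0x00000004
flags (4b) val=8 bits=0x8 at bit 3: 0x00000044
chan (5b) val=3 bits=0x3 at bit 7: 0x000001c4
cnt (5b) val=-13 bits=0x13 at bit 12: 0x000131c4
tag (15b) val=25042 bits=0x61d2 at bit 17: 0xc3a531c4
word = 0xc3a531c4 → little-endian bytes:
  [0]=0xc4  [1]=0x31  [2]=0xa5  [3]=0xc3

c4 31 a5 c3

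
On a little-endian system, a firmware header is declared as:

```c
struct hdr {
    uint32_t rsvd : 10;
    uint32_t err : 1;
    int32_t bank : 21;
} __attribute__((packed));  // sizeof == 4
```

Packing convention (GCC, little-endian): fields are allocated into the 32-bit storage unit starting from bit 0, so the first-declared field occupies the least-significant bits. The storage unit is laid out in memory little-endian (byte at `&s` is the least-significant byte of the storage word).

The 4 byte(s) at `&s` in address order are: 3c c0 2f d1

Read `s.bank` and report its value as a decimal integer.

-383496

[0]=0x3c [1]=0xc0 [2]=0x2f [3]=0xd1 (little-endian) → word 0xd12fc03c
rsvd [0+:10] = (word>>0) & 0x3ff = 60
err [10+:1] = (word>>10) & 0x1 = 0
bank [11+:21] = (word>>11) & 0x1fffff = 1713656  ←
bank signed 21b, MSB=1: 1713656 - 2097152 = -383496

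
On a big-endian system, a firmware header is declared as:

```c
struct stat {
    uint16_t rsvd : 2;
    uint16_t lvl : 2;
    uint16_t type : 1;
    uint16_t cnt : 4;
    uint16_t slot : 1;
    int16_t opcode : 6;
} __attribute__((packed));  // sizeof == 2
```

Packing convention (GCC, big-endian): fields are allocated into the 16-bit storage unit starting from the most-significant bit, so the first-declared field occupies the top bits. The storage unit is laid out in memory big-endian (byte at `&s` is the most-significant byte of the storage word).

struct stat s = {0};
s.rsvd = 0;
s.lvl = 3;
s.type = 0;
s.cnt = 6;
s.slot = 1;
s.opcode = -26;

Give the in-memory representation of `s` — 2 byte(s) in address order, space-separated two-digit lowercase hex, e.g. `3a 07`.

33 66

rsvd:2 = 0 → 0x0 << 14 → word 0x0000
lvl:2 = 3 → 0x3 << 12 → word 0x3000
type:1 = 0 → 0x0 << 11 → word 0x3000
cnt:4 = 6 → 0x6 << 7 → word 0x3300
slot:1 = 1 → 0x1 << 6 → word 0x3340
opcode:6 = -26 → 0x26 << 0 → word 0x3366
word = 0x3366 → big-endian bytes:
  [0]=0x33  [1]=0x66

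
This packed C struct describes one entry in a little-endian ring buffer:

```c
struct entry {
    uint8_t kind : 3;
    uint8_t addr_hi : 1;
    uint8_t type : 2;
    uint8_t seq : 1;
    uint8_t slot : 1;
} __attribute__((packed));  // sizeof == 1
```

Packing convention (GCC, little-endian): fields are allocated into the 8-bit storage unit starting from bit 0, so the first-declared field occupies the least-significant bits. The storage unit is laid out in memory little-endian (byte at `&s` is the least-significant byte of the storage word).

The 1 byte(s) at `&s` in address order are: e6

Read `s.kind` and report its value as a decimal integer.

6

[0]=0xe6 (little-endian) → word 0xe6
kind:3 @ bit 0 → (0xe6>>0)&0x7 = 0x6  ←
addr_hi:1 @ bit 3 → (0xe6>>3)&0x1 = 0x0
type:2 @ bit 4 → (0xe6>>4)&0x3 = 0x2
seq:1 @ bit 6 → (0xe6>>6)&0x1 = 0x1
slot:1 @ bit 7 → (0xe6>>7)&0x1 = 0x1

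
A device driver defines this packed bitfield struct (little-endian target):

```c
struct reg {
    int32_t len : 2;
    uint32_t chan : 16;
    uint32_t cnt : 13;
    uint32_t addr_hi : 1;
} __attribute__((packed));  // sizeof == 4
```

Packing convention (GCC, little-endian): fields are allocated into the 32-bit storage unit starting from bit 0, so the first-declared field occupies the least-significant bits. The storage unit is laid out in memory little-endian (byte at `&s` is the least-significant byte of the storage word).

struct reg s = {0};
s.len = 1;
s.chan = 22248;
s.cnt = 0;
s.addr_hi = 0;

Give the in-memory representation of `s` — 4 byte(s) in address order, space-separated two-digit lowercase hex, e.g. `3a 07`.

a1 5b 01 00

len:2 = 1 → 0x1 << 0 → word 0x00000001
chan:16 = 22248 → 0x56e8 << 2 → word 0x00015ba1
cnt:13 = 0 → 0x0 << 18 → word 0x00015ba1
addr_hi:1 = 0 → 0x0 << 31 → word 0x00015ba1
word = 0x00015ba1 → little-endian bytes:
  [0]=0xa1  [1]=0x5b  [2]=0x01  [3]=0x00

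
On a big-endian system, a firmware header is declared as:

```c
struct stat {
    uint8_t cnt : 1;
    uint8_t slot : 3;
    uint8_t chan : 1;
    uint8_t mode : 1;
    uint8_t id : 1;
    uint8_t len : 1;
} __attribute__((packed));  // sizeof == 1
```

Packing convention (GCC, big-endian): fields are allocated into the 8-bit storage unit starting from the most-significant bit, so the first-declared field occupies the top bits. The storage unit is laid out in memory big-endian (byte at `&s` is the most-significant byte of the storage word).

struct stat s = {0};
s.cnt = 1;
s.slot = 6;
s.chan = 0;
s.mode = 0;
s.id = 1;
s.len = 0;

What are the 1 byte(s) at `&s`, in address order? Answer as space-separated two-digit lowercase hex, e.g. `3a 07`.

cnt (1b) val=1 bits=0x1 at bit 7: 0x80
slot (3b) val=6 bits=0x6 at bit 4: 0xe0
chan (1b) val=0 bits=0x0 at bit 3: 0xe0
mode (1b) val=0 bits=0x0 at bit 2: 0xe0
id (1b) val=1 bits=0x1 at bit 1: 0xe2
len (1b) val=0 bits=0x0 at bit 0: 0xe2
word = 0xe2 → big-endian bytes:
  [0]=0xe2

e2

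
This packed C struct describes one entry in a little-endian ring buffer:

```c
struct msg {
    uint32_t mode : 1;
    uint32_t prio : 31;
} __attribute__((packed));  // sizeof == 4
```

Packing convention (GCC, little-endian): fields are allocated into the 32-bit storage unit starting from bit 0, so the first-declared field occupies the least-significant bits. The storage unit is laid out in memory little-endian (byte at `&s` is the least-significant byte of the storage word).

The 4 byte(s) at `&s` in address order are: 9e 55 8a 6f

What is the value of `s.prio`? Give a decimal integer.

935668431

[0]=0x9e [1]=0x55 [2]=0x8a [3]=0x6f (little-endian) → word 0x6f8a559e
mode:1 @ bit 0 → (0x6f8a559e>>0)&0x1 = 0x0
prio:31 @ bit 1 → (0x6f8a559e>>1)&0x7fffffff = 0x37c52acf  ←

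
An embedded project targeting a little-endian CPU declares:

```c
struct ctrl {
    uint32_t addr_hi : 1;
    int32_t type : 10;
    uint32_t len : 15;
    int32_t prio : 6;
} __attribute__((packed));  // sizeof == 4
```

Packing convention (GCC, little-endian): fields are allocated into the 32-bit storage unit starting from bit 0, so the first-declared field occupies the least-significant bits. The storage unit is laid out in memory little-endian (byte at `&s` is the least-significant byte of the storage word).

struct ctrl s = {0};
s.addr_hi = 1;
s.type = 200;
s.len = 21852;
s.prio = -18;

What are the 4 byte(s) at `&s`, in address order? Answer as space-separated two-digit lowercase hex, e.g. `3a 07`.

addr_hi (1b) val=1 bits=0x1 at bit 0: 0x00000001
type (10b) val=200 bits=0xc8 at bit 1: 0x00000191
len (15b) val=21852 bits=0x555c at bit 11: 0x02aae191
prio (6b) val=-18 bits=0x2e at bit 26: 0xbaaae191
word = 0xbaaae191 → little-endian bytes:
  [0]=0x91  [1]=0xe1  [2]=0xaa  [3]=0xba

91 e1 aa ba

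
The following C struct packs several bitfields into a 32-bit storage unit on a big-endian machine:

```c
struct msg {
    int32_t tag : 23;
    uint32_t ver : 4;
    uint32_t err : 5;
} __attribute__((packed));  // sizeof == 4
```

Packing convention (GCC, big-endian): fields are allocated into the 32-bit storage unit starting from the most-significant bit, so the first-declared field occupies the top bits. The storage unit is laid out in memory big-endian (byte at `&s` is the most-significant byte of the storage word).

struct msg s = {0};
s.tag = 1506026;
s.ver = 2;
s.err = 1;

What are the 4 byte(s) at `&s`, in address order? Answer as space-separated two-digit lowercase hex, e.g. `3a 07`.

tag:23 = 1506026 → 0x16faea << 9 → word 0x2df5d400
ver:4 = 2 → 0x2 << 5 → word 0x2df5d440
err:5 = 1 → 0x1 << 0 → word 0x2df5d441
word = 0x2df5d441 → big-endian bytes:
  [0]=0x2d  [1]=0xf5  [2]=0xd4  [3]=0x41

2d f5 d4 41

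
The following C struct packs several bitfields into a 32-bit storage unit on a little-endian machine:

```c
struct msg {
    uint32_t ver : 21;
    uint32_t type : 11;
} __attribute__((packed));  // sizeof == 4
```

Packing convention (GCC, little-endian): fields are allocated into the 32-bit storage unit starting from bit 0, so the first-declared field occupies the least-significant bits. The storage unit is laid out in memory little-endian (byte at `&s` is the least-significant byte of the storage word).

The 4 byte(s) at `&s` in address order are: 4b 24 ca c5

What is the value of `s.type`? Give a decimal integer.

[0]=0x4b [1]=0x24 [2]=0xca [3]=0xc5 (little-endian) → word 0xc5ca244b
ver:21 @ bit 0 → (0xc5ca244b>>0)&0x1fffff = 0xa244b
type:11 @ bit 21 → (0xc5ca244b>>21)&0x7ff = 0x62e  ←

1582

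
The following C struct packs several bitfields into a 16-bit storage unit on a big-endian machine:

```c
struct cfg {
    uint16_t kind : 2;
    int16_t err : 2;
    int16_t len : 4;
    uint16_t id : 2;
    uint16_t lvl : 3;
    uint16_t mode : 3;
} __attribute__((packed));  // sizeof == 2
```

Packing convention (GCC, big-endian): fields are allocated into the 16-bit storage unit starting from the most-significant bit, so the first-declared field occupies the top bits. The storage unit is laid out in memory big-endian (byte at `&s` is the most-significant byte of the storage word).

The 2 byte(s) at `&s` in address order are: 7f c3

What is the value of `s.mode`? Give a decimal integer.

3

[0]=0x7f [1]=0xc3 (big-endian) → word 0x7fc3
kind [14+:2] = (word>>14) & 0x3 = 1
err [12+:2] = (word>>12) & 0x3 = 3
len [8+:4] = (word>>8) & 0xf = 15
id [6+:2] = (word>>6) & 0x3 = 3
lvl [3+:3] = (word>>3) & 0x7 = 0
mode [0+:3] = (word>>0) & 0x7 = 3  ←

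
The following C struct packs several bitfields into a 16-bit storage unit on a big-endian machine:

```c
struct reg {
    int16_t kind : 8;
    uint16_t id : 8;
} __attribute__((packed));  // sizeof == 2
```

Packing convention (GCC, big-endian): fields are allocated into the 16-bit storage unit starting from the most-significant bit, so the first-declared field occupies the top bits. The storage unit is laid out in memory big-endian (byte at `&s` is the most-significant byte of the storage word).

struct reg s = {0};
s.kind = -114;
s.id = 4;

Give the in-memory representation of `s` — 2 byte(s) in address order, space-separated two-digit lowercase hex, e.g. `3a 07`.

kind (8b) val=-114 bits=0x8e at bit 8: 0x8e00
id (8b) val=4 bits=0x4 at bit 0: 0x8e04
word = 0x8e04 → big-endian bytes:
  [0]=0x8e  [1]=0x04

8e 04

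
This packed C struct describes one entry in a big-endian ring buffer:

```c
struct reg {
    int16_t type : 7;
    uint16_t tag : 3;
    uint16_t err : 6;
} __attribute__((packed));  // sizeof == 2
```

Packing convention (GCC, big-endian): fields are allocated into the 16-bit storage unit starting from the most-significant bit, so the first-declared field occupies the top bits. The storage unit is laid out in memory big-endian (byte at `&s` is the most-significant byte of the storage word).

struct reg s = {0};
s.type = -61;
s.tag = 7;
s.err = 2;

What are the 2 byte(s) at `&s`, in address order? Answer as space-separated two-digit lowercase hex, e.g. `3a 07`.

87 c2

type (7b) val=-61 bits=0x43 at bit 9: 0x8600
tag (3b) val=7 bits=0x7 at bit 6: 0x87c0
err (6b) val=2 bits=0x2 at bit 0: 0x87c2
word = 0x87c2 → big-endian bytes:
  [0]=0x87  [1]=0xc2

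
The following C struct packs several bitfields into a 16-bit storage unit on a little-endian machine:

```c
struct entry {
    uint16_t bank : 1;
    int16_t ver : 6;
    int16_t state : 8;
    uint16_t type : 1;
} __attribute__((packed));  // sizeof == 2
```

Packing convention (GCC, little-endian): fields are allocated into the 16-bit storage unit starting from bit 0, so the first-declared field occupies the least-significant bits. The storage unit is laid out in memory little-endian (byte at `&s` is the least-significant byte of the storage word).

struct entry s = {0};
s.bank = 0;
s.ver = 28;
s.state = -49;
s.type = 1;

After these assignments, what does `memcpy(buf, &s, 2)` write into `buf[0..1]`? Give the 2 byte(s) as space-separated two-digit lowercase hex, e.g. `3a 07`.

bank:1 = 0 → 0x0 << 0 → word 0x0000
ver:6 = 28 → 0x1c << 1 → word 0x0038
state:8 = -49 → 0xcf << 7 → word 0x67b8
type:1 = 1 → 0x1 << 15 → word 0xe7b8
word = 0xe7b8 → little-endian bytes:
  [0]=0xb8  [1]=0xe7

b8 e7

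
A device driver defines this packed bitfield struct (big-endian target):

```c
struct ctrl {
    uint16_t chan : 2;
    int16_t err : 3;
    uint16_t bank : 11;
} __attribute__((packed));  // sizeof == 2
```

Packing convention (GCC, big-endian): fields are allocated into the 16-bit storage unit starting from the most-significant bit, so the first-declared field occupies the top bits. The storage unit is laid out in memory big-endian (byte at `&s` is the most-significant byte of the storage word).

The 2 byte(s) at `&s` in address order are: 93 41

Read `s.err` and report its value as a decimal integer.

2

[0]=0x93 [1]=0x41 (big-endian) → word 0x9341
chan [14+:2] = (word>>14) & 0x3 = 2
err [11+:3] = (word>>11) & 0x7 = 2  ←
bank [0+:11] = (word>>0) & 0x7ff = 833
err signed 3b, MSB=0: value = 2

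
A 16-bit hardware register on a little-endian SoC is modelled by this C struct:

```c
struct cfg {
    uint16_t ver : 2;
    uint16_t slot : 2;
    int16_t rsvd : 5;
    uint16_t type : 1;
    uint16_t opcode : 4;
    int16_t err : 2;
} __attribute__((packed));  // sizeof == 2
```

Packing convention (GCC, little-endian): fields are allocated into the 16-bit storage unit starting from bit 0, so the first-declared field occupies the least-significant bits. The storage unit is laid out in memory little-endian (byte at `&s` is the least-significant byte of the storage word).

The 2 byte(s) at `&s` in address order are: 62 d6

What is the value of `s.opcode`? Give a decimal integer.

5

[0]=0x62 [1]=0xd6 (little-endian) → word 0xd662
ver:2 @ bit 0 → (0xd662>>0)&0x3 = 0x2
slot:2 @ bit 2 → (0xd662>>2)&0x3 = 0x0
rsvd:5 @ bit 4 → (0xd662>>4)&0x1f = 0x6
type:1 @ bit 9 → (0xd662>>9)&0x1 = 0x1
opcode:4 @ bit 10 → (0xd662>>10)&0xf = 0x5  ←
err:2 @ bit 14 → (0xd662>>14)&0x3 = 0x3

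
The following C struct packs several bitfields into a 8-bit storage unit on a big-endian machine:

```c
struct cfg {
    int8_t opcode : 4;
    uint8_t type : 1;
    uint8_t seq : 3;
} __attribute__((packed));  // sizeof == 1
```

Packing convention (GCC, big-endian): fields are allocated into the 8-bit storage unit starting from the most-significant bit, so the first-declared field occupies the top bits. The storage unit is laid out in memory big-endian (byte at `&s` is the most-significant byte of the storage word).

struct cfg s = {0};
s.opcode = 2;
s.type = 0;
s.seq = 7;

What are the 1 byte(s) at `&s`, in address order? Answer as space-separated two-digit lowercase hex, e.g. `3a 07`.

[4+:4] opcode=2 & 0xf = 0x2; word=0x20
[3+:1] type=0 & 0x1 = 0x0; word=0x20
[0+:3] seq=7 & 0x7 = 0x7; word=0x27
word = 0x27 → big-endian bytes:
  [0]=0x27

27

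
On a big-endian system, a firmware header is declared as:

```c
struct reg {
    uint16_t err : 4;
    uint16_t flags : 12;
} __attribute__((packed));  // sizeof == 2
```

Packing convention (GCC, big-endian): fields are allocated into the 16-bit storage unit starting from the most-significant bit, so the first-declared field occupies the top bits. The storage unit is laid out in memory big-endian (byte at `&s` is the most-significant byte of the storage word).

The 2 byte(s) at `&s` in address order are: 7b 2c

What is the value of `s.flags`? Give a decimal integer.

2860

[0]=0x7b [1]=0x2c (big-endian) → word 0x7b2c
err:4 @ bit 12 → (0x7b2c>>12)&0xf = 0x7
flags:12 @ bit 0 → (0x7b2c>>0)&0xfff = 0xb2c  ←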